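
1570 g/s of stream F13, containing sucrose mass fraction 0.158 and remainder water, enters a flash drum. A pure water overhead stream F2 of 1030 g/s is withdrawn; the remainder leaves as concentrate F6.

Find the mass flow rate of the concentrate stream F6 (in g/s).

Concentrate = 1570 − 1030 = 540 g/s.

540 g/s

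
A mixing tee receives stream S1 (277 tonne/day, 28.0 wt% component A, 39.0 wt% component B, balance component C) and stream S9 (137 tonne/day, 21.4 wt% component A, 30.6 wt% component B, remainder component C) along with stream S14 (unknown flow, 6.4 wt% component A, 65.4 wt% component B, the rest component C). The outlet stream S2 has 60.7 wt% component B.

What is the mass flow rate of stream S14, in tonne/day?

2156 tonne/day

Let S14 be the unknown flow. Total out = 414 + S14.
component B balance: 149.95 + 0.654·S14 = 0.607·(414 + S14)
(0.654 − 0.607)·S14 = 0.607×414 − 149.95 = 101.35
S14 = 101.35 / 0.047 = 2156.3 tonne/day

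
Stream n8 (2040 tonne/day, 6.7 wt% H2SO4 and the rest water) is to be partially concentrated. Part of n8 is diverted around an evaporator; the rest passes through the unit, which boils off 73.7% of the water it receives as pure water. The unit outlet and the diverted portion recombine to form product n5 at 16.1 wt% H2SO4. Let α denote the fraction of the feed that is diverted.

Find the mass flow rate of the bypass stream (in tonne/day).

307.9 tonne/day

All 2040×0.067 = 136.68 tonne/day of H2SO4 reaches n5, so n5 = 136.68/0.161 = 848.94 tonne/day and vapour = 1191.1 tonne/day.
The evaporator receives (1−α)·2040 of feed at 0.933 water and removes 0.737 of that water:
0.737×0.933×(1−α)×2040 = 1191.1
(1−α) = 1191.1/1402.7 = 0.8491;  α = 0.1509.
Bypass flow = 0.1509×2040 = 307.86 tonne/day.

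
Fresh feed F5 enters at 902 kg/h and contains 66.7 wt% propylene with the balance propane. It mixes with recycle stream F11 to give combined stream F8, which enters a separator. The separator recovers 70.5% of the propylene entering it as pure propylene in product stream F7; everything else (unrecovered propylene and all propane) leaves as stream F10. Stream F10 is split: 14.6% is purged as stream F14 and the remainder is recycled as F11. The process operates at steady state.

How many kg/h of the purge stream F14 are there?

335 kg/h

propane enters only via F5 and leaves only via the purge: 902×0.333 = 0.146×(propane in F10), and the separator passes all propane, so propane in F8 = propane in F10 = 2057.3 kg/h.
propylene in F8: m_A = 902×0.667 + (1−0.146)·(1−0.705)·m_A, so m_A = 601.63/0.7481 = 804.25 kg/h.
F10 = (1−0.705)×804.25 + 2057.3 = 2294.6 kg/h.
Purge F14 = 0.146×2294.6 = 335 kg/h.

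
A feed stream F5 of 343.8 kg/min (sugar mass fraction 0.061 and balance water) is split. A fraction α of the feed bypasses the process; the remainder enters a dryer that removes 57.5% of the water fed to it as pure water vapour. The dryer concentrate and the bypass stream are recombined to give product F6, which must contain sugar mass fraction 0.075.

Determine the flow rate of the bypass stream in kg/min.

224.9 kg/min

All 343.8×0.061 = 20.972 kg/min of sugar reaches F6, so F6 = 20.972/0.075 = 279.62 kg/min and vapour = 64.176 kg/min.
The evaporator receives (1−α)·343.8 of feed at 0.939 water and removes 0.575 of that water:
0.575×0.939×(1−α)×343.8 = 64.176
(1−α) = 64.176/185.63 = 0.3457;  α = 0.6543.
Bypass flow = 0.6543×343.8 = 224.94 kg/min.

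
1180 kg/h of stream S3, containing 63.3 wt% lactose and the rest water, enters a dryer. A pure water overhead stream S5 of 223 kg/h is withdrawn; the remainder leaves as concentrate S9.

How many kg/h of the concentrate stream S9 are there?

Concentrate = 1180 − 223 = 957 kg/h.

957 kg/h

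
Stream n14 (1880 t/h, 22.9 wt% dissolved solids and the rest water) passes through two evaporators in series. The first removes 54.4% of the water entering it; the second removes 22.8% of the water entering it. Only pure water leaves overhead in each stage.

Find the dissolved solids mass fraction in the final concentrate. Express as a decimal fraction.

0.458

water in feed = 1880×0.771 = 1449.5 t/h.
After stage 1: water left = (1−0.544)×1449.5 = 660.96; stream total = 1091.5 t/h.
After stage 2: water left = (1−0.228)×660.96 = 510.26; final concentrate = 940.78 t/h.
dissolved solids fraction = 430.52/940.78 = 0.458.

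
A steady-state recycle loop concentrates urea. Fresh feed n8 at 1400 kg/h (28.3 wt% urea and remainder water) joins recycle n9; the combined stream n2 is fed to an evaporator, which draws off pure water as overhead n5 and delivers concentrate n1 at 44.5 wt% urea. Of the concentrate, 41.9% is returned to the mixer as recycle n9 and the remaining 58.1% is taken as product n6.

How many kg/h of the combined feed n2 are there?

Overall urea balance (none leaves overhead): urea in fresh feed = urea in product, i.e. 1400×0.283 = (1−0.419)·n1·0.445.
n1 = 396.2/(0.445×0.581) = 1532.4 kg/h.
Recycle n9 = 0.419×1532.4 = 642.08 kg/h.
Combined feed n2 = 1400 + 642.08 = 2042.1 kg/h.

2042 kg/h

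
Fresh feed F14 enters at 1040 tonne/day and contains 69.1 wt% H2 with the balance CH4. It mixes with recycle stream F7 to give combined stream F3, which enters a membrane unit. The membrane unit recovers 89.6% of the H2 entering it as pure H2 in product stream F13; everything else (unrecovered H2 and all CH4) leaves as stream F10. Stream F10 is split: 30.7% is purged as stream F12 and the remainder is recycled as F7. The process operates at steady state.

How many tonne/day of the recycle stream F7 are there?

CH4 enters only via F14 and leaves only via the purge: 1040×0.309 = 0.307×(CH4 in F10), and the membrane unit passes all CH4, so CH4 in F3 = CH4 in F10 = 1046.8 tonne/day.
H2 in F3: m_A = 1040×0.691 + (1−0.307)·(1−0.896)·m_A, so m_A = 718.64/0.9279 = 774.46 tonne/day.
F10 = (1−0.896)×774.46 + 1046.8 = 1127.3 tonne/day.
Recycle F7 = (1−0.307)×1127.3 = 781.23 tonne/day.

781.2 tonne/day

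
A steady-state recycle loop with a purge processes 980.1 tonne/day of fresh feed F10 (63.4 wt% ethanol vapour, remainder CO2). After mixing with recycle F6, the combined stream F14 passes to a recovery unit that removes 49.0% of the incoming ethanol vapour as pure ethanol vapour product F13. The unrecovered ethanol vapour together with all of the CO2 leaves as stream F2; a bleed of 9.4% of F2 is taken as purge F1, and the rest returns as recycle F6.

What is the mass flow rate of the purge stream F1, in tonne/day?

414.1 tonne/day

CO2 enters only via F10 and leaves only via the purge: 980.1×0.366 = 0.094×(CO2 in F2), and the recovery unit passes all CO2, so CO2 in F14 = CO2 in F2 = 3816.1 tonne/day.
ethanol vapour in F14: m_A = 980.1×0.634 + (1−0.094)·(1−0.490)·m_A, so m_A = 621.38/0.5379 = 1155.1 tonne/day.
F2 = (1−0.490)×1155.1 + 3816.1 = 4405.2 tonne/day.
Purge F1 = 0.094×4405.2 = 414.09 tonne/day.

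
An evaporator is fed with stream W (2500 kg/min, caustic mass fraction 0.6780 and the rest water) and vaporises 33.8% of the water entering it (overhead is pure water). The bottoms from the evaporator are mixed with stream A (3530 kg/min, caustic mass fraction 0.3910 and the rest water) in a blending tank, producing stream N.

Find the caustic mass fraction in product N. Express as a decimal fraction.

0.5341

Vapour removed = 0.338×0.322×2500 = 272.09 kg/min; concentrate = 2227.9 kg/min.
caustic reaching the mixer = 1695 (from concentrate) + 3530×0.391 = 3075.2 kg/min.
Product flow = 2227.9 + 3530 = 5757.9 kg/min; caustic fraction = 0.5341.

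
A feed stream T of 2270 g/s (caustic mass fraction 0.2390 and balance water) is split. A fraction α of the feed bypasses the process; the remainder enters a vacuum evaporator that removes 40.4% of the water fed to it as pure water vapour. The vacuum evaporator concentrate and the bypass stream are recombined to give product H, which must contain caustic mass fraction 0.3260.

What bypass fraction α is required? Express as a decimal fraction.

All 2270×0.239 = 542.53 g/s of caustic reaches H, so H = 542.53/0.326 = 1664.2 g/s and vapour = 605.8 g/s.
The evaporator receives (1−α)·2270 of feed at 0.761 water and removes 0.404 of that water:
0.404×0.761×(1−α)×2270 = 605.8
(1−α) = 605.8/697.9 = 0.8680;  α = 0.1320.

0.132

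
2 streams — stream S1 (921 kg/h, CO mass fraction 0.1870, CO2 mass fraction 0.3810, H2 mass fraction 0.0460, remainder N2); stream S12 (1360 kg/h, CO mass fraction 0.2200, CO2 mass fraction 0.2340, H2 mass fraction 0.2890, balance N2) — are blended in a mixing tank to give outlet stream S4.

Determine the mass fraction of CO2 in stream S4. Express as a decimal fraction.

0.2934

Total flow out = 921 + 1360 = 2281 kg/h.
CO2 in = 921×0.381 + 1360×0.234 = 669.14 kg/h.
CO2 mass fraction in S4 = 669.14/2281 = 0.2934.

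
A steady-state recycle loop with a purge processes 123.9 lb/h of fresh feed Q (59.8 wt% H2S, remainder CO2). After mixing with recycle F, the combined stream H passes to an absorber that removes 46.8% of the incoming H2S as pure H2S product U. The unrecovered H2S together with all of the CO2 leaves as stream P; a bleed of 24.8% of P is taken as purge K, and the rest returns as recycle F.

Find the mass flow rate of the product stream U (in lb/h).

H2S in H: m_A = 123.9×0.598 + (1−0.248)·(1−0.468)·m_A, so m_A = 74.092/0.5999 = 123.5 lb/h.
Product U = 0.468×123.5 = 57.798 lb/h.

57.8 lb/h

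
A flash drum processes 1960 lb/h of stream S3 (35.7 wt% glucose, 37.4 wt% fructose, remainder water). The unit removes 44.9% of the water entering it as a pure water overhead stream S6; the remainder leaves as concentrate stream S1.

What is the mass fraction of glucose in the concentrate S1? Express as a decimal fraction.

0.406

glucose is not removed: 1960×0.357 = 699.72 lb/h of glucose enters S1.
water entering = 1960×0.269 = 527.24 lb/h; overhead removed = 0.449×527.24 = 236.73 lb/h.
Concentrate = 1960 − 236.73 = 1723.3 lb/h.
Mass fraction = 699.72/1723.3 = 0.406.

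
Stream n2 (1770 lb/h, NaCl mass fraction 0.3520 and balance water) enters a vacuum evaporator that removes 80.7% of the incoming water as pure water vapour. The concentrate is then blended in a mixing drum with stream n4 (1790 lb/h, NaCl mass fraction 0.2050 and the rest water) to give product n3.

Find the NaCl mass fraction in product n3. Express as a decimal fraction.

Vapour removed = 0.807×0.648×1770 = 925.6 lb/h; concentrate = 844.4 lb/h.
NaCl reaching the mixer = 623.04 (from concentrate) + 1790×0.205 = 989.99 lb/h.
Product flow = 844.4 + 1790 = 2634.4 lb/h; NaCl fraction = 0.3758.

0.3758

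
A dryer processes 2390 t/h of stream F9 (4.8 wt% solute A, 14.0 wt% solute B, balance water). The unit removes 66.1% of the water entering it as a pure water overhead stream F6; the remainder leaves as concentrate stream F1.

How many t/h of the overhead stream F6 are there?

water entering = 2390×0.812 = 1940.7 t/h; overhead removed = 0.661×1940.7 = 1282.8 t/h.

1283 t/h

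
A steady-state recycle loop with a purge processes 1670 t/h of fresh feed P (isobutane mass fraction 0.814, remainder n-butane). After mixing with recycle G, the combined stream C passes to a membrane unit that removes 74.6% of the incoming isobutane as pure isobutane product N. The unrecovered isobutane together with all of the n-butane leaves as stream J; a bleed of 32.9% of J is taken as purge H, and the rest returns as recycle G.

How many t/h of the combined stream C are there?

2583 t/h

n-butane enters only via P and leaves only via the purge: 1670×0.186 = 0.329×(n-butane in J), and the membrane unit passes all n-butane, so n-butane in C = n-butane in J = 944.13 t/h.
isobutane in C: m_A = 1670×0.814 + (1−0.329)·(1−0.746)·m_A, so m_A = 1359.4/0.8296 = 1638.7 t/h.
C = 1638.7 + 944.13 = 2582.8 t/h.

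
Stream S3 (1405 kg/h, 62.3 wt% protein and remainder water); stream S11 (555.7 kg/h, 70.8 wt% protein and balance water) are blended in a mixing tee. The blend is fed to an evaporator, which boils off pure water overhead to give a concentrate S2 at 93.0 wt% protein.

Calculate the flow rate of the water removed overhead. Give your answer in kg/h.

596.5 kg/h

protein entering = 1405×0.623 + 555.7×0.708 = 1268.8 kg/h.
All protein reports to S2, so S2 = 1268.8/0.930 = 1364.2 kg/h.
Total feed = 1960.7 kg/h; overhead = 1960.7 − 1364.2 = 596.45 kg/h.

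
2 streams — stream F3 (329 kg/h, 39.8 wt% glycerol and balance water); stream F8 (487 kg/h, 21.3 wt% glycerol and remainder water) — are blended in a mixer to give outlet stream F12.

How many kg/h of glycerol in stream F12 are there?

234.7 kg/h

glycerol out = glycerol in = 329×0.398 + 487×0.213 = 234.67 kg/h.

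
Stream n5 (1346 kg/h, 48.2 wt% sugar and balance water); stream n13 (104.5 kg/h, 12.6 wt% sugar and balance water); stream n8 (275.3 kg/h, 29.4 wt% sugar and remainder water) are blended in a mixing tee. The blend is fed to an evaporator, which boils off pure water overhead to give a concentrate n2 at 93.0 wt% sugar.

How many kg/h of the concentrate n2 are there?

sugar entering = 1346×0.482 + 104.5×0.126 + 275.3×0.294 = 742.88 kg/h.
All sugar reports to n2, so n2 = 742.88/0.930 = 798.79 kg/h.

798.8 kg/h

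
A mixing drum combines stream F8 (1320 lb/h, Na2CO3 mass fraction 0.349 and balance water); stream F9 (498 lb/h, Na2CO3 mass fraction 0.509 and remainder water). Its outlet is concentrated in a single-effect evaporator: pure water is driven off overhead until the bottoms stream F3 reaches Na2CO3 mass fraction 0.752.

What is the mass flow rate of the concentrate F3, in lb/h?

949.7 lb/h

Na2CO3 entering = 1320×0.349 + 498×0.509 = 714.16 lb/h.
All Na2CO3 reports to F3, so F3 = 714.16/0.752 = 949.68 lb/h.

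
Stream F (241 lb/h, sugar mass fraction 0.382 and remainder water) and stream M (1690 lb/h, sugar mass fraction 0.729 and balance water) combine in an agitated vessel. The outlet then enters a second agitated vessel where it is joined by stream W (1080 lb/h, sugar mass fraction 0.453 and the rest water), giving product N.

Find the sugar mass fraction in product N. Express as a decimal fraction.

Overall, product flow = 3011 lb/h.
sugar in = 241×0.382 + 1690×0.729 + 1080×0.453 = 1813.3 lb/h.
sugar fraction in N = 0.602.

0.602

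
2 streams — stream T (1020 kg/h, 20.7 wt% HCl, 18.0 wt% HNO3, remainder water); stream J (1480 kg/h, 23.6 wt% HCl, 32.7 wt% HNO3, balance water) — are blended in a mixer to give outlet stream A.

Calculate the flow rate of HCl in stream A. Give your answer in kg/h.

560.4 kg/h

HCl out = HCl in = 1020×0.207 + 1480×0.236 = 560.42 kg/h.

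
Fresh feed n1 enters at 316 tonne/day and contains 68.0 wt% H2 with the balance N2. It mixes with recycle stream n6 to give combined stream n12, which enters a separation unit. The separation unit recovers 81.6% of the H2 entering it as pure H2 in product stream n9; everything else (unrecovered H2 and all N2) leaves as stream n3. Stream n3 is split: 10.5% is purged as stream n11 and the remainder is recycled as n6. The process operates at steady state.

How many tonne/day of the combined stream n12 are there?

1220 tonne/day

N2 enters only via n1 and leaves only via the purge: 316×0.320 = 0.105×(N2 in n3), and the separation unit passes all N2, so N2 in n12 = N2 in n3 = 963.05 tonne/day.
H2 in n12: m_A = 316×0.680 + (1−0.105)·(1−0.816)·m_A, so m_A = 214.88/0.8353 = 257.24 tonne/day.
n12 = 257.24 + 963.05 = 1220.3 tonne/day.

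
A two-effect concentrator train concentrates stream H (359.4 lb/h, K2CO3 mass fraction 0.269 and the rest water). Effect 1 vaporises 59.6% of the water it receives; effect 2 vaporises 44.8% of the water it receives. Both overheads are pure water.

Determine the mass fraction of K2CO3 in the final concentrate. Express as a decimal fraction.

0.623

water in feed = 359.4×0.731 = 262.72 lb/h.
After stage 1: water left = (1−0.596)×262.72 = 106.14; stream total = 202.82 lb/h.
After stage 2: water left = (1−0.448)×106.14 = 58.589; final concentrate = 155.27 lb/h.
K2CO3 fraction = 96.679/155.27 = 0.623.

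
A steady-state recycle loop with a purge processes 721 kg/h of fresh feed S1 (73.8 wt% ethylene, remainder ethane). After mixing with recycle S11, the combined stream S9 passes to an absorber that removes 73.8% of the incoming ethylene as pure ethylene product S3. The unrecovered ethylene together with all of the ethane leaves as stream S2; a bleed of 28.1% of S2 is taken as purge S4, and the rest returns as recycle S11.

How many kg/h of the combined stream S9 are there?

ethane enters only via S1 and leaves only via the purge: 721×0.262 = 0.281×(ethane in S2), and the absorber passes all ethane, so ethane in S9 = ethane in S2 = 672.25 kg/h.
ethylene in S9: m_A = 721×0.738 + (1−0.281)·(1−0.738)·m_A, so m_A = 532.1/0.8116 = 655.6 kg/h.
S9 = 655.6 + 672.25 = 1327.8 kg/h.

1328 kg/h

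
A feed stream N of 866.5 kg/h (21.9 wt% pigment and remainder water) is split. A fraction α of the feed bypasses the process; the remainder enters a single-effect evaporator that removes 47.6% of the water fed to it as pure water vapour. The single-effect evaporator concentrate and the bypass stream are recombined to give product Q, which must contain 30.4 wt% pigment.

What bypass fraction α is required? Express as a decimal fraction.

0.248

All 866.5×0.219 = 189.76 kg/h of pigment reaches Q, so Q = 189.76/0.304 = 624.22 kg/h and vapour = 242.28 kg/h.
The evaporator receives (1−α)·866.5 of feed at 0.781 water and removes 0.476 of that water:
0.476×0.781×(1−α)×866.5 = 242.28
(1−α) = 242.28/322.13 = 0.7521;  α = 0.2479.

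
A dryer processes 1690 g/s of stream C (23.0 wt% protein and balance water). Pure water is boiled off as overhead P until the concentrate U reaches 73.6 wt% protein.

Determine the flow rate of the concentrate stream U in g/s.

528.1 g/s

protein is conserved: 1690×0.230 = 388.7 g/s all reports to the concentrate.
Concentrate = 388.7/(target fraction) = 528.12 g/s.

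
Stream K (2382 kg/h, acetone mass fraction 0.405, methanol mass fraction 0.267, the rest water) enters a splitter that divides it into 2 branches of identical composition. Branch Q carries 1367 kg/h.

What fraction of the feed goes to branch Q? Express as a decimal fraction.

Fraction to Q = 1367/2382 = 0.5739.

0.574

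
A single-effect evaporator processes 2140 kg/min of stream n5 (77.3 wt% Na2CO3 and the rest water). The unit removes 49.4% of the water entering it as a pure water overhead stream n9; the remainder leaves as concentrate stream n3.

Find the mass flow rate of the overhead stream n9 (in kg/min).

240 kg/min

water entering = 2140×0.227 = 485.78 kg/min; overhead removed = 0.494×485.78 = 239.98 kg/min.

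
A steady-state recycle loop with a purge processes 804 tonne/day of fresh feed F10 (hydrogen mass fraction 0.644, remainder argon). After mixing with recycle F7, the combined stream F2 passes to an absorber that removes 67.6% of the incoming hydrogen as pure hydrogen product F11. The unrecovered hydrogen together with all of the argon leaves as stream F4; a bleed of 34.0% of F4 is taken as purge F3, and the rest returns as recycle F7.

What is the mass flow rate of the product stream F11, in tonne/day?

445.2 tonne/day

hydrogen in F2: m_A = 804×0.644 + (1−0.340)·(1−0.676)·m_A, so m_A = 517.78/0.7862 = 658.61 tonne/day.
Product F11 = 0.676×658.61 = 445.22 tonne/day.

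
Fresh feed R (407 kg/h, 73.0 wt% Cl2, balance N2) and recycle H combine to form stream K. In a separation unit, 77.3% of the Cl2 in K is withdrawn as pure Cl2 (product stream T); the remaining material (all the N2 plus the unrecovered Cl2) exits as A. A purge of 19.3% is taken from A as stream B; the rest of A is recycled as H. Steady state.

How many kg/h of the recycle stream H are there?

526.1 kg/h

N2 enters only via R and leaves only via the purge: 407×0.270 = 0.193×(N2 in A), and the separation unit passes all N2, so N2 in K = N2 in A = 569.38 kg/h.
Cl2 in K: m_A = 407×0.730 + (1−0.193)·(1−0.773)·m_A, so m_A = 297.11/0.8168 = 363.74 kg/h.
A = (1−0.773)×363.74 + 569.38 = 651.95 kg/h.
Recycle H = (1−0.193)×651.95 = 526.12 kg/h.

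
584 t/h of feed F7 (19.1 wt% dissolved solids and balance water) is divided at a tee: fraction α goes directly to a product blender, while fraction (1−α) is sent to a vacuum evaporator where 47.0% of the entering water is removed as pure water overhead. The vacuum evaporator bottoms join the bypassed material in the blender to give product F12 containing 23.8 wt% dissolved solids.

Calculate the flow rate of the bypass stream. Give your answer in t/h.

280.7 t/h

All 584×0.191 = 111.54 t/h of dissolved solids reaches F12, so F12 = 111.54/0.238 = 468.67 t/h and vapour = 115.33 t/h.
The evaporator receives (1−α)·584 of feed at 0.809 water and removes 0.470 of that water:
0.470×0.809×(1−α)×584 = 115.33
(1−α) = 115.33/222.05 = 0.5194;  α = 0.4806.
Bypass flow = 0.4806×584 = 280.69 t/h.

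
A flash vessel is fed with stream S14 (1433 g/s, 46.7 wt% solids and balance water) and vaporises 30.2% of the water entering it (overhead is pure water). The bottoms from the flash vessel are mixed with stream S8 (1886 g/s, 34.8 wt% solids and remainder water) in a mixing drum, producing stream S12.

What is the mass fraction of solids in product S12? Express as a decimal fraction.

0.4292

Vapour removed = 0.302×0.533×1433 = 230.66 g/s; concentrate = 1202.3 g/s.
solids reaching the mixer = 669.21 (from concentrate) + 1886×0.348 = 1325.5 g/s.
Product flow = 1202.3 + 1886 = 3088.3 g/s; solids fraction = 0.4292.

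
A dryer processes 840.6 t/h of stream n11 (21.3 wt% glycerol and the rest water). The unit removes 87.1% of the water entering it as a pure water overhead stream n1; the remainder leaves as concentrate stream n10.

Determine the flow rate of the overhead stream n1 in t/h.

water entering = 840.6×0.787 = 661.55 t/h; overhead removed = 0.871×661.55 = 576.21 t/h.

576.2 t/h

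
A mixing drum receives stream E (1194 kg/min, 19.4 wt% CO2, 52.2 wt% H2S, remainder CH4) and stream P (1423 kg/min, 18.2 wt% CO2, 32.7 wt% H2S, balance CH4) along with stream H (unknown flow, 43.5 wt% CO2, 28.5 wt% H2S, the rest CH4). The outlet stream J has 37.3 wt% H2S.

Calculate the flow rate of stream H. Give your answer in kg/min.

Let H be the unknown flow. Total out = 2617 + H.
H2S balance: 1088.6 + 0.285·H = 0.373·(2617 + H)
(0.285 − 0.373)·H = 0.373×2617 − 1088.6 = -112.45
H = -112.45 / -0.088 = 1277.8 kg/min

1278 kg/min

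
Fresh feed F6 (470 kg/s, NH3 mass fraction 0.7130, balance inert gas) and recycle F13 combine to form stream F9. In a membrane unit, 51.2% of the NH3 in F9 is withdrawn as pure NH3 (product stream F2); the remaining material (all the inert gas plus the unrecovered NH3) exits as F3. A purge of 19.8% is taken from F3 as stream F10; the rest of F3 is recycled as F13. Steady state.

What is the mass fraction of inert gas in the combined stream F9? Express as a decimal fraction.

inert gas enters only via F6 and leaves only via the purge: 470×0.287 = 0.198×(inert gas in F3), and the membrane unit passes all inert gas, so inert gas in F9 = inert gas in F3 = 681.26 kg/s.
NH3 in F9: m_A = 470×0.713 + (1−0.198)·(1−0.512)·m_A, so m_A = 335.11/0.6086 = 550.6 kg/s.
F9 = 550.6 + 681.26 = 1231.9 kg/s.
inert gas fraction in F9 = 681.26/1231.9 = 0.5530.

0.5530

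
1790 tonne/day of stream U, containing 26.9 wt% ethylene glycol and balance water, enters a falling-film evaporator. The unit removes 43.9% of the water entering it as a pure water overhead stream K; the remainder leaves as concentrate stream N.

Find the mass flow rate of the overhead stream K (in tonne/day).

water entering = 1790×0.731 = 1308.5 tonne/day; overhead removed = 0.439×1308.5 = 574.43 tonne/day.

574.4 tonne/day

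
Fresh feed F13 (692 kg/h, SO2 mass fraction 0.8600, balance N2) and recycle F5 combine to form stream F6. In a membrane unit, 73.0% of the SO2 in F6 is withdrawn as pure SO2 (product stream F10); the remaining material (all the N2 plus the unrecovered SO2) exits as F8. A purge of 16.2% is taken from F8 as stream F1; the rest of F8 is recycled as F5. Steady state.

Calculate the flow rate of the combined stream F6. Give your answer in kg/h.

1367 kg/h

N2 enters only via F13 and leaves only via the purge: 692×0.140 = 0.162×(N2 in F8), and the membrane unit passes all N2, so N2 in F6 = N2 in F8 = 598.02 kg/h.
SO2 in F6: m_A = 692×0.860 + (1−0.162)·(1−0.730)·m_A, so m_A = 595.12/0.7737 = 769.15 kg/h.
F6 = 769.15 + 598.02 = 1367.2 kg/h.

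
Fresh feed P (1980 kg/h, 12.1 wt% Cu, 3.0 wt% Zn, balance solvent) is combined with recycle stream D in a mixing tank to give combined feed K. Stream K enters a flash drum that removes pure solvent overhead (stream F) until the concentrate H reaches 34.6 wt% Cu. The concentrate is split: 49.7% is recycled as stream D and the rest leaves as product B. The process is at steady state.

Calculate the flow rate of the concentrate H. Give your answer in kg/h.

1377 kg/h

Overall Cu balance (none leaves overhead): Cu in fresh feed = Cu in product, i.e. 1980×0.121 = (1−0.497)·H·0.346.
H = 239.58/(0.346×0.503) = 1376.6 kg/h.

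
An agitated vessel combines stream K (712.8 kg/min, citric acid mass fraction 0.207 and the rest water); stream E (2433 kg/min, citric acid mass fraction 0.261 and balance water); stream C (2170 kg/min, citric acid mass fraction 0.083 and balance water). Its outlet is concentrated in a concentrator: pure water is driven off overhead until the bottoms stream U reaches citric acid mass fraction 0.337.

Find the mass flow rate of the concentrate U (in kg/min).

citric acid entering = 712.8×0.207 + 2433×0.261 + 2170×0.083 = 962.67 kg/min.
All citric acid reports to U, so U = 962.67/0.337 = 2856.6 kg/min.

2857 kg/min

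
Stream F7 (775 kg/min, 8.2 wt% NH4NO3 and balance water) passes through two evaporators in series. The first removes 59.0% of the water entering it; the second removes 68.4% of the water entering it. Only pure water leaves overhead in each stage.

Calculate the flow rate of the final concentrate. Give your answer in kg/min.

155.7 kg/min

water in feed = 775×0.918 = 711.45 kg/min.
After stage 1: water left = (1−0.590)×711.45 = 291.69; stream total = 355.24 kg/min.
After stage 2: water left = (1−0.684)×291.69 = 92.175; final concentrate = 155.73 kg/min.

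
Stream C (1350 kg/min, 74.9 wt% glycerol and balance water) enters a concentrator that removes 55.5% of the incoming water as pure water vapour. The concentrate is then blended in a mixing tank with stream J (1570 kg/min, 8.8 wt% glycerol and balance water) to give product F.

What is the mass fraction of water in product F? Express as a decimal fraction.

0.579

Vapour removed = 0.555×0.251×1350 = 188.06 kg/min; concentrate = 1161.9 kg/min.
water reaching the mixer = 150.79 (from concentrate) + 1570×0.912 = 1582.6 kg/min.
Product flow = 1161.9 + 1570 = 2731.9 kg/min; water fraction = 0.579.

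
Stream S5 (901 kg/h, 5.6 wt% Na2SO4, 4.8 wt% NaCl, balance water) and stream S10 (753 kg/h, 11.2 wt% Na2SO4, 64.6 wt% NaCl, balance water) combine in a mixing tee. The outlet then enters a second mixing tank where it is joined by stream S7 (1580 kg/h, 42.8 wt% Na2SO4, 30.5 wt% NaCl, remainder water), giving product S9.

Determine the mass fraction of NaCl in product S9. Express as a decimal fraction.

Overall, product flow = 3234 kg/h.
NaCl in = 901×0.048 + 753×0.646 + 1580×0.305 = 1011.6 kg/h.
NaCl fraction in S9 = 0.313.

0.313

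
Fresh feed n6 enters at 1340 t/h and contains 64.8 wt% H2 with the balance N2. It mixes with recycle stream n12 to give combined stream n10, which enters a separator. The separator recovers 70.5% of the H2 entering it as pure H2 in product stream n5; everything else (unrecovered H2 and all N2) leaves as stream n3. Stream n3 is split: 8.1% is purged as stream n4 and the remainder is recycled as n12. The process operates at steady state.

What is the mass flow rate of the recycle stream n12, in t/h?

5674 t/h

N2 enters only via n6 and leaves only via the purge: 1340×0.352 = 0.081×(N2 in n3), and the separator passes all N2, so N2 in n10 = N2 in n3 = 5823.2 t/h.
H2 in n10: m_A = 1340×0.648 + (1−0.081)·(1−0.705)·m_A, so m_A = 868.32/0.7289 = 1191.3 t/h.
n3 = (1−0.705)×1191.3 + 5823.2 = 6174.6 t/h.
Recycle n12 = (1−0.081)×6174.6 = 5674.5 t/h.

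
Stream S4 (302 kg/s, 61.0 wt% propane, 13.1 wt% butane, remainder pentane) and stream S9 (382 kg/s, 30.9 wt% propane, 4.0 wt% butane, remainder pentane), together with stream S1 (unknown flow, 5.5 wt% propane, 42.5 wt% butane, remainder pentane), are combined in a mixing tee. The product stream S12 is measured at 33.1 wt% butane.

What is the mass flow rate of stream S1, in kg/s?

Let S1 be the unknown flow. Total out = 684 + S1.
butane balance: 54.842 + 0.425·S1 = 0.331·(684 + S1)
(0.425 − 0.331)·S1 = 0.331×684 − 54.842 = 171.56
S1 = 171.56 / 0.094 = 1825.1 kg/s

1825 kg/s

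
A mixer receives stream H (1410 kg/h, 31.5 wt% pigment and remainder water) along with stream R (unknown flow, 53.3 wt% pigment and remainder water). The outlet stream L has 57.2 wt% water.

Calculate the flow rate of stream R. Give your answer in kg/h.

1517 kg/h

Let R be the unknown flow. Total out = 1410 + R.
water balance: 965.85 + 0.467·R = 0.572·(1410 + R)
(0.467 − 0.572)·R = 0.572×1410 − 965.85 = -159.33
R = -159.33 / -0.105 = 1517.4 kg/h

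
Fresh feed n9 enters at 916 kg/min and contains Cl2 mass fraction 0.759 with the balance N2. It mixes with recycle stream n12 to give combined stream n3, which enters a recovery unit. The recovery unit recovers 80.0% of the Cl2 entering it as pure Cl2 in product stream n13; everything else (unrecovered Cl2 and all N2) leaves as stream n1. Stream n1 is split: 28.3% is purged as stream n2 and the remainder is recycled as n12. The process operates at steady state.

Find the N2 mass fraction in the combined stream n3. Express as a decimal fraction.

N2 enters only via n9 and leaves only via the purge: 916×0.241 = 0.283×(N2 in n1), and the recovery unit passes all N2, so N2 in n3 = N2 in n1 = 780.06 kg/min.
Cl2 in n3: m_A = 916×0.759 + (1−0.283)·(1−0.800)·m_A, so m_A = 695.24/0.8566 = 811.63 kg/min.
n3 = 811.63 + 780.06 = 1591.7 kg/min.
N2 fraction in n3 = 780.06/1591.7 = 0.490.

0.490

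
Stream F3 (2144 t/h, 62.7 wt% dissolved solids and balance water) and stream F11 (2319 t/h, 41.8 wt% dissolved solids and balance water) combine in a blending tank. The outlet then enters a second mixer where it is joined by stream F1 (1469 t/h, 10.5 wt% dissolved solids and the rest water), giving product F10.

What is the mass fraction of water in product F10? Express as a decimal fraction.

Overall, product flow = 5932 t/h.
water in = 2144×0.373 + 2319×0.582 + 1469×0.895 = 3464.1 t/h.
water fraction in F10 = 0.5840.

0.5840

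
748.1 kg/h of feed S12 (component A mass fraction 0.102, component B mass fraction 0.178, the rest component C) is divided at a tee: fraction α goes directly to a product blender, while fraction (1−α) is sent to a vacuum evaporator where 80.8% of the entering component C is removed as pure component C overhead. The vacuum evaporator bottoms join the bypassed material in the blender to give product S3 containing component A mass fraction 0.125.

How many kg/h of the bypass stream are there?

511.5 kg/h

All 748.1×0.102 = 76.306 kg/h of component A reaches S3, so S3 = 76.306/0.125 = 610.45 kg/h and vapour = 137.65 kg/h.
The evaporator receives (1−α)·748.1 of feed at 0.720 component C and removes 0.808 of that component C:
0.808×0.720×(1−α)×748.1 = 137.65
(1−α) = 137.65/435.21 = 0.3163;  α = 0.6837.
Bypass flow = 0.6837×748.1 = 511.49 kg/h.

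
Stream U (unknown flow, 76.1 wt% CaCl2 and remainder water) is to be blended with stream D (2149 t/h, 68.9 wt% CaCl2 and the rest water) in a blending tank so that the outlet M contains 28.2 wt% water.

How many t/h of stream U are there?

Let U be the unknown flow. Total out = 2149 + U.
water balance: 668.34 + 0.239·U = 0.282·(2149 + U)
(0.239 − 0.282)·U = 0.282×2149 − 668.34 = -62.321
U = -62.321 / -0.043 = 1449.3 t/h

1449 t/h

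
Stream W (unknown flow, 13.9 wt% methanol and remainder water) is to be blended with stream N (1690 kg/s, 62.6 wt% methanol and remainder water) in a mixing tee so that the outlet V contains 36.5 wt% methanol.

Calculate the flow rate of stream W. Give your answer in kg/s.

1952 kg/s

Let W be the unknown flow. Total out = 1690 + W.
methanol balance: 1057.9 + 0.139·W = 0.365·(1690 + W)
(0.139 − 0.365)·W = 0.365×1690 − 1057.9 = -441.09
W = -441.09 / -0.226 = 1951.7 kg/s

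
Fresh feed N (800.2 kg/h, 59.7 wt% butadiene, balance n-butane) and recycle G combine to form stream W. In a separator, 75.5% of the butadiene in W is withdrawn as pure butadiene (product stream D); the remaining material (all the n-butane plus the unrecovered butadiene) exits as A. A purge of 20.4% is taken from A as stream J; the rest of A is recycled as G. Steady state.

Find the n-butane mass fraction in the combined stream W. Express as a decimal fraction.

n-butane enters only via N and leaves only via the purge: 800.2×0.403 = 0.204×(n-butane in A), and the separator passes all n-butane, so n-butane in W = n-butane in A = 1580.8 kg/h.
butadiene in W: m_A = 800.2×0.597 + (1−0.204)·(1−0.755)·m_A, so m_A = 477.72/0.8050 = 593.45 kg/h.
W = 593.45 + 1580.8 = 2174.2 kg/h.
n-butane fraction in W = 1580.8/2174.2 = 0.7271.

0.7271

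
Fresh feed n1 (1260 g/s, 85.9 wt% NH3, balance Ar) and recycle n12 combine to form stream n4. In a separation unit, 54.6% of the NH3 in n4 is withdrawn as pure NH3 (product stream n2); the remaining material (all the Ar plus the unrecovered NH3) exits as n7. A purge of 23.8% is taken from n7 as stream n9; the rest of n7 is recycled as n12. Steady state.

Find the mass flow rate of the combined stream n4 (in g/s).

Ar enters only via n1 and leaves only via the purge: 1260×0.141 = 0.238×(Ar in n7), and the separation unit passes all Ar, so Ar in n4 = Ar in n7 = 746.47 g/s.
NH3 in n4: m_A = 1260×0.859 + (1−0.238)·(1−0.546)·m_A, so m_A = 1082.3/0.6541 = 1654.8 g/s.
n4 = 1654.8 + 746.47 = 2401.3 g/s.

2401 g/s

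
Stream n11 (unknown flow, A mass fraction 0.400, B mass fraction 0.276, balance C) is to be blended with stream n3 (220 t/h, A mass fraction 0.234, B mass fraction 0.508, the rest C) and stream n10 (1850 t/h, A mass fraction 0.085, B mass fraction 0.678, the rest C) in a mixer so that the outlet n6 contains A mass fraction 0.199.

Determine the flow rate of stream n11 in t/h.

Let n11 be the unknown flow. Total out = 2070 + n11.
A balance: 208.73 + 0.400·n11 = 0.199·(2070 + n11)
(0.400 − 0.199)·n11 = 0.199×2070 − 208.73 = 203.2
n11 = 203.2 / 0.201 = 1010.9 t/h

1011 t/h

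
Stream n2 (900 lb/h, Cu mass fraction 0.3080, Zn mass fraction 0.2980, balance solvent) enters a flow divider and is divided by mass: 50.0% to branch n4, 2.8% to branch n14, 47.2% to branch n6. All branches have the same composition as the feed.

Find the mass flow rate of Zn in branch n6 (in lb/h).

126.6 lb/h

Branch n6 total = 0.472×900 = 424.8 lb/h.
Zn in n6 = 0.298×424.8 = 126.59 lb/h.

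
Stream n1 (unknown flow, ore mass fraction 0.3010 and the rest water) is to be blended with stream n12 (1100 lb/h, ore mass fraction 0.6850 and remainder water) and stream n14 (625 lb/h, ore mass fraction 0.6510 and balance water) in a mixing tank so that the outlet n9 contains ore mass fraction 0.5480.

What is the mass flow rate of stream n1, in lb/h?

870.7 lb/h

Let n1 be the unknown flow. Total out = 1725 + n1.
ore balance: 1160.4 + 0.301·n1 = 0.548·(1725 + n1)
(0.301 − 0.548)·n1 = 0.548×1725 − 1160.4 = -215.07
n1 = -215.07 / -0.247 = 870.75 lb/h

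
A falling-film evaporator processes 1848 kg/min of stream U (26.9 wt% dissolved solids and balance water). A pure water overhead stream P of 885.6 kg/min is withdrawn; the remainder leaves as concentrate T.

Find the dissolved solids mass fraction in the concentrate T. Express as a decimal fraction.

dissolved solids is not removed: 1848×0.269 = 497.11 kg/min of dissolved solids enters T.
Concentrate = 1848 − 885.6 = 962.4 kg/min.
Mass fraction = 497.11/962.4 = 0.517.

0.517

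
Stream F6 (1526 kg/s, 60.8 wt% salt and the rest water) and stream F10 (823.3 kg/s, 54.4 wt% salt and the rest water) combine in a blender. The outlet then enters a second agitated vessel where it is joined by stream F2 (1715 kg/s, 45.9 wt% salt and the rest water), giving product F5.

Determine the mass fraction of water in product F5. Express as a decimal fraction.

Overall, product flow = 4064.3 kg/s.
water in = 1526×0.392 + 823.3×0.456 + 1715×0.541 = 1901.4 kg/s.
water fraction in F5 = 0.468.

0.468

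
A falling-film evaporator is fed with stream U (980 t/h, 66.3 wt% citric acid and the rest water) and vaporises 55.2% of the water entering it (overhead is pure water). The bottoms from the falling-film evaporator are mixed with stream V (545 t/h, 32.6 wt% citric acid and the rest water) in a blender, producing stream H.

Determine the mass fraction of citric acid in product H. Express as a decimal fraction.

Vapour removed = 0.552×0.337×980 = 182.3 t/h; concentrate = 797.7 t/h.
citric acid reaching the mixer = 649.74 (from concentrate) + 545×0.326 = 827.41 t/h.
Product flow = 797.7 + 545 = 1342.7 t/h; citric acid fraction = 0.616.

0.616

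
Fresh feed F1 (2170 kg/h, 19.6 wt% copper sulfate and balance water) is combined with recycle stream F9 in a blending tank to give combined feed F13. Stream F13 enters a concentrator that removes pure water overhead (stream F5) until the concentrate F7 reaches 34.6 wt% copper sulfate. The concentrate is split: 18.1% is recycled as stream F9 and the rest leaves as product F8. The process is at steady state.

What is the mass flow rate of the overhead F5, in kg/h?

Overall copper sulfate balance (none leaves overhead): copper sulfate in fresh feed = copper sulfate in product, i.e. 2170×0.196 = (1−0.181)·F7·0.346.
F7 = 425.32/(0.346×0.819) = 1500.9 kg/h.
Recycle F9 = 0.181×1500.9 = 271.67 kg/h.
Combined feed F13 = 2170 + 271.67 = 2441.7 kg/h.
Overhead F5 = F13 − F7 = 2441.7 − 1500.9 = 940.75 kg/h.

940.8 kg/h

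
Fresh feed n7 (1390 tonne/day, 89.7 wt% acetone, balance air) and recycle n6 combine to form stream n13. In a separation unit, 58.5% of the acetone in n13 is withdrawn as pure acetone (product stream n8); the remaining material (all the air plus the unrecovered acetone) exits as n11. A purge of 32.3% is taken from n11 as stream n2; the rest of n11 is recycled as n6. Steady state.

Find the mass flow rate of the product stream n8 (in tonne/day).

acetone in n13: m_A = 1390×0.897 + (1−0.323)·(1−0.585)·m_A, so m_A = 1246.8/0.7190 = 1734 tonne/day.
Product n8 = 0.585×1734 = 1014.4 tonne/day.

1014 tonne/day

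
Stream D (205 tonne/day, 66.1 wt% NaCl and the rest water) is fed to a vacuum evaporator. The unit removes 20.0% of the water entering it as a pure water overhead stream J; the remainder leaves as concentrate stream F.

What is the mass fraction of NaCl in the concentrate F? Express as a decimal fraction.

NaCl is not removed: 205×0.661 = 135.5 tonne/day of NaCl enters F.
water entering = 205×0.339 = 69.495 tonne/day; overhead removed = 0.200×69.495 = 13.899 tonne/day.
Concentrate = 205 − 13.899 = 191.1 tonne/day.
Mass fraction = 135.5/191.1 = 0.709.

0.709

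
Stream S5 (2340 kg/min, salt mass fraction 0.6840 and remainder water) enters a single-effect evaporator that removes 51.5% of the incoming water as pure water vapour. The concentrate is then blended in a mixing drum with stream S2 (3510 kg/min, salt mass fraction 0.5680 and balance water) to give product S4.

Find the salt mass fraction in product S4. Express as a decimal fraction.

Vapour removed = 0.515×0.316×2340 = 380.81 kg/min; concentrate = 1959.2 kg/min.
salt reaching the mixer = 1600.6 (from concentrate) + 3510×0.568 = 3594.2 kg/min.
Product flow = 1959.2 + 3510 = 5469.2 kg/min; salt fraction = 0.6572.

0.6572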